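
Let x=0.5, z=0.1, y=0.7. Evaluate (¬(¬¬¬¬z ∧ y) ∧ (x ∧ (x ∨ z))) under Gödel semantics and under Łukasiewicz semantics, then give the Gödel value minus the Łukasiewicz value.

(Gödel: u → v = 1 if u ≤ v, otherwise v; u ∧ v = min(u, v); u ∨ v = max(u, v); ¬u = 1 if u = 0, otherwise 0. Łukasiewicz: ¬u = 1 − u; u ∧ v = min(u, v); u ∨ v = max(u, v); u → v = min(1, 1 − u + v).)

-0.50

Gödel evaluation:
  ¬z: Gödel ¬ of 0.1 = 0 (operand ≠ 0)
  ¬¬z: Gödel ¬ of 0 = 1 (operand is 0)
  ¬¬¬z: Gödel ¬ of 1 = 0 (operand ≠ 0)
  ¬¬¬¬z: Gödel ¬ of 0 = 1 (operand is 0)
  (¬¬¬¬z ∧ y) = min(1, 0.7) = 0.7
  ¬(¬¬¬¬z ∧ y): Gödel ¬ of 0.7 = 0 (operand ≠ 0)
  (x ∨ z) = max(0.5, 0.1) = 0.5
  (x ∧ (x ∨ z)) = min(0.5, 0.5) = 0.5
  (¬(¬¬¬¬z ∧ y) ∧ (x ∧ (x ∨ z))) = min(0, 0.5) = 0
  Gödel value = 0
Łukasiewicz evaluation:
  ¬z: Łukasiewicz ¬ gives 1 − 0.1 = 0.9
  ¬¬z: Łukasiewicz ¬ gives 1 − 0.9 = 0.1
  ¬¬¬z: Łukasiewicz ¬ gives 1 − 0.1 = 0.9
  ¬¬¬¬z: Łukasiewicz ¬ gives 1 − 0.9 = 0.1
  (¬¬¬¬z ∧ y) = min(0.1, 0.7) = 0.1
  ¬(¬¬¬¬z ∧ y): Łukasiewicz ¬ gives 1 − 0.1 = 0.9
  (x ∨ z) = max(0.5, 0.1) = 0.5
  (x ∧ (x ∨ z)) = min(0.5, 0.5) = 0.5
  (¬(¬¬¬¬z ∧ y) ∧ (x ∧ (x ∨ z))) = min(0.9, 0.5) = 0.5
  Łukasiewicz value = 0.5
Difference: 0 − 0.5 = -0.50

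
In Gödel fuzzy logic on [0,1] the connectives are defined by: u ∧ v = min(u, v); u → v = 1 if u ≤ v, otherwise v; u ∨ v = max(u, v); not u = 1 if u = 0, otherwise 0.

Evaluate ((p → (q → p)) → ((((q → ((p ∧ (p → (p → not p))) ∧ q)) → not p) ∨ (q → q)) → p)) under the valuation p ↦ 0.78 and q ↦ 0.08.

(q → p): 0.08 ≤ 0.78, so result = 1
(p → (q → p)): 0.78 ≤ 1, so result = 1
not p: Gödel ¬ of 0.78 = 0 (operand ≠ 0)
(p → not p): 0.78 > 0, so result = 0
(p → (p → not p)): 0.78 > 0, so result = 0
(p ∧ (p → (p → not p))) = min(0.78, 0) = 0
((p ∧ (p → (p → not p))) ∧ q) = min(0, 0.08) = 0
(q → ((p ∧ (p → (p → not p))) ∧ q)): 0.08 > 0, so result = 0
not p: Gödel ¬ of 0.78 = 0 (operand ≠ 0)
((q → ((p ∧ (p → (p → not p))) ∧ q)) → not p): 0 ≤ 0, so result = 1
(q → q): 0.08 ≤ 0.08, so result = 1
(((q → ((p ∧ (p → (p → not p))) ∧ q)) → not p) ∨ (q → q)) = max(1, 1) = 1
((((q → ((p ∧ (p → (p → not p))) ∧ q)) → not p) ∨ (q → q)) → p): 1 > 0.78, so result = 0.78
((p → (q → p)) → ((((q → ((p ∧ (p → (p → not p))) ∧ q)) → not p) ∨ (q → q)) → p)): 1 > 0.78, so result = 0.78

0.78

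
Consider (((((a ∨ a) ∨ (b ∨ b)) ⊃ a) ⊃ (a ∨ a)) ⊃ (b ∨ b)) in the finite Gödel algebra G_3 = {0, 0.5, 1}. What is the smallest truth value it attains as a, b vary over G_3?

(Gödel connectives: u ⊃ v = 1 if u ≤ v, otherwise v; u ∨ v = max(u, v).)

0.00

The minimum is attained at a = 0.5, b = 0:
  (a ∨ a) = max(0.5, 0.5) = 0.5
  (b ∨ b) = max(0, 0) = 0
  ((a ∨ a) ∨ (b ∨ b)) = max(0.5, 0) = 0.5
  (((a ∨ a) ∨ (b ∨ b)) ⊃ a): 0.5 ≤ 0.5, so result = 1
  (a ∨ a) = max(0.5, 0.5) = 0.5
  ((((a ∨ a) ∨ (b ∨ b)) ⊃ a) ⊃ (a ∨ a)): 1 > 0.5, so result = 0.5
  (b ∨ b) = max(0, 0) = 0
  (((((a ∨ a) ∨ (b ∨ b)) ⊃ a) ⊃ (a ∨ a)) ⊃ (b ∨ b)): 0.5 > 0, so result = 0
Checking all 9 assignments confirms none give a value below 0.00.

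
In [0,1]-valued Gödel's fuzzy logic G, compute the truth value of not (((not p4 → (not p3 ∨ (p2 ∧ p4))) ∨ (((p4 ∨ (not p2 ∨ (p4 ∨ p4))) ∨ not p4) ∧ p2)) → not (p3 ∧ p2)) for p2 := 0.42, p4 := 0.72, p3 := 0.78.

not p4: Gödel ¬ of 0.72 = 0 (operand ≠ 0)
not p3: Gödel ¬ of 0.78 = 0 (operand ≠ 0)
(p2 ∧ p4) = min(0.42, 0.72) = 0.42
(not p3 ∨ (p2 ∧ p4)) = max(0, 0.42) = 0.42
(not p4 → (not p3 ∨ (p2 ∧ p4))): 0 ≤ 0.42, so result = 1
not p2: Gödel ¬ of 0.42 = 0 (operand ≠ 0)
(p4 ∨ p4) = max(0.72, 0.72) = 0.72
(not p2 ∨ (p4 ∨ p4)) = max(0, 0.72) = 0.72
(p4 ∨ (not p2 ∨ (p4 ∨ p4))) = max(0.72, 0.72) = 0.72
not p4: Gödel ¬ of 0.72 = 0 (operand ≠ 0)
((p4 ∨ (not p2 ∨ (p4 ∨ p4))) ∨ not p4) = max(0.72, 0) = 0.72
(((p4 ∨ (not p2 ∨ (p4 ∨ p4))) ∨ not p4) ∧ p2) = min(0.72, 0.42) = 0.42
((not p4 → (not p3 ∨ (p2 ∧ p4))) ∨ (((p4 ∨ (not p2 ∨ (p4 ∨ p4))) ∨ not p4) ∧ p2)) = max(1, 0.42) = 1
(p3 ∧ p2) = min(0.78, 0.42) = 0.42
not (p3 ∧ p2): Gödel ¬ of 0.42 = 0 (operand ≠ 0)
(((not p4 → (not p3 ∨ (p2 ∧ p4))) ∨ (((p4 ∨ (not p2 ∨ (p4 ∨ p4))) ∨ not p4) ∧ p2)) → not (p3 ∧ p2)): 1 > 0, so result = 0
not (((not p4 → (not p3 ∨ (p2 ∧ p4))) ∨ (((p4 ∨ (not p2 ∨ (p4 ∨ p4))) ∨ not p4) ∧ p2)) → not (p3 ∧ p2)): Gödel ¬ of 0 = 1 (operand is 0)

1.00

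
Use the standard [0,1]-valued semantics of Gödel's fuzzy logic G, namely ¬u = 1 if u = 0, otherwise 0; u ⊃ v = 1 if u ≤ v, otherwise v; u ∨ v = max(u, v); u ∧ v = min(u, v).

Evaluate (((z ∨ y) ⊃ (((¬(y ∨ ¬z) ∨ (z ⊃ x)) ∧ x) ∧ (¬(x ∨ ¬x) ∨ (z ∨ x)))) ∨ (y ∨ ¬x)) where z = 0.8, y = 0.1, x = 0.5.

(z ∨ y) = max(0.8, 0.1) = 0.8
¬z: Gödel ¬ of 0.8 = 0 (operand ≠ 0)
(y ∨ ¬z) = max(0.1, 0) = 0.1
¬(y ∨ ¬z): Gödel ¬ of 0.1 = 0 (operand ≠ 0)
(z ⊃ x): 0.8 > 0.5, so result = 0.5
(¬(y ∨ ¬z) ∨ (z ⊃ x)) = max(0, 0.5) = 0.5
((¬(y ∨ ¬z) ∨ (z ⊃ x)) ∧ x) = min(0.5, 0.5) = 0.5
¬x: Gödel ¬ of 0.5 = 0 (operand ≠ 0)
(x ∨ ¬x) = max(0.5, 0) = 0.5
¬(x ∨ ¬x): Gödel ¬ of 0.5 = 0 (operand ≠ 0)
(z ∨ x) = max(0.8, 0.5) = 0.8
(¬(x ∨ ¬x) ∨ (z ∨ x)) = max(0, 0.8) = 0.8
(((¬(y ∨ ¬z) ∨ (z ⊃ x)) ∧ x) ∧ (¬(x ∨ ¬x) ∨ (z ∨ x))) = min(0.5, 0.8) = 0.5
((z ∨ y) ⊃ (((¬(y ∨ ¬z) ∨ (z ⊃ x)) ∧ x) ∧ (¬(x ∨ ¬x) ∨ (z ∨ x)))): 0.8 > 0.5, so result = 0.5
¬x: Gödel ¬ of 0.5 = 0 (operand ≠ 0)
(y ∨ ¬x) = max(0.1, 0) = 0.1
(((z ∨ y) ⊃ (((¬(y ∨ ¬z) ∨ (z ⊃ x)) ∧ x) ∧ (¬(x ∨ ¬x) ∨ (z ∨ x)))) ∨ (y ∨ ¬x)) = max(0.5, 0.1) = 0.5

0.50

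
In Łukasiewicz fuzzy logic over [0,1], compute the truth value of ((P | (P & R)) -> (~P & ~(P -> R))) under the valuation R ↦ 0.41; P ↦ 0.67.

(P & R) = min(0.67, 0.41) = 0.41
(P | (P & R)) = max(0.67, 0.41) = 0.67
~P: Łukasiewicz ¬ gives 1 − 0.67 = 0.33
(P -> R): min(1, 1 − 0.67 + 0.41) = 0.74
~(P -> R): Łukasiewicz ¬ gives 1 − 0.74 = 0.26
(~P & ~(P -> R)) = min(0.33, 0.26) = 0.26
((P | (P & R)) -> (~P & ~(P -> R))): min(1, 1 − 0.67 + 0.26) = 0.59

0.59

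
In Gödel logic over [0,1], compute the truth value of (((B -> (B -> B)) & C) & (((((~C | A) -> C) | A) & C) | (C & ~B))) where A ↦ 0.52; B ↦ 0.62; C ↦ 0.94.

0.94

(B -> B): 0.62 ≤ 0.62, so result = 1
(B -> (B -> B)): 0.62 ≤ 1, so result = 1
((B -> (B -> B)) & C) = min(1, 0.94) = 0.94
~C: Gödel ¬ of 0.94 = 0 (operand ≠ 0)
(~C | A) = max(0, 0.52) = 0.52
((~C | A) -> C): 0.52 ≤ 0.94, so result = 1
(((~C | A) -> C) | A) = max(1, 0.52) = 1
((((~C | A) -> C) | A) & C) = min(1, 0.94) = 0.94
~B: Gödel ¬ of 0.62 = 0 (operand ≠ 0)
(C & ~B) = min(0.94, 0) = 0
(((((~C | A) -> C) | A) & C) | (C & ~B)) = max(0.94, 0) = 0.94
(((B -> (B -> B)) & C) & (((((~C | A) -> C) | A) & C) | (C & ~B))) = min(0.94, 0.94) = 0.94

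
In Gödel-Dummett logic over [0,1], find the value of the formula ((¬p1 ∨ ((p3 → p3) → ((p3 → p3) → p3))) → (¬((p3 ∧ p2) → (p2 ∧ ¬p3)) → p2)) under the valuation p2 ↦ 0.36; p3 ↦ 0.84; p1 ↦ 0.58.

¬p1: Gödel ¬ of 0.58 = 0 (operand ≠ 0)
(p3 → p3): 0.84 ≤ 0.84, so result = 1
(p3 → p3): 0.84 ≤ 0.84, so result = 1
((p3 → p3) → p3): 1 > 0.84, so result = 0.84
((p3 → p3) → ((p3 → p3) → p3)): 1 > 0.84, so result = 0.84
(¬p1 ∨ ((p3 → p3) → ((p3 → p3) → p3))) = max(0, 0.84) = 0.84
(p3 ∧ p2) = min(0.84, 0.36) = 0.36
¬p3: Gödel ¬ of 0.84 = 0 (operand ≠ 0)
(p2 ∧ ¬p3) = min(0.36, 0) = 0
((p3 ∧ p2) → (p2 ∧ ¬p3)): 0.36 > 0, so result = 0
¬((p3 ∧ p2) → (p2 ∧ ¬p3)): Gödel ¬ of 0 = 1 (operand is 0)
(¬((p3 ∧ p2) → (p2 ∧ ¬p3)) → p2): 1 > 0.36, so result = 0.36
((¬p1 ∨ ((p3 → p3) → ((p3 → p3) → p3))) → (¬((p3 ∧ p2) → (p2 ∧ ¬p3)) → p2)): 0.84 > 0.36, so result = 0.36

0.36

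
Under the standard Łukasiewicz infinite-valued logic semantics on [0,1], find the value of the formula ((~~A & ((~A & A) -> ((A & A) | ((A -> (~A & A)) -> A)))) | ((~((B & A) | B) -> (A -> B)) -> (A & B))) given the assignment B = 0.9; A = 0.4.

0.40

~A: Łukasiewicz ¬ gives 1 − 0.4 = 0.6
~~A: Łukasiewicz ¬ gives 1 − 0.6 = 0.4
~A: Łukasiewicz ¬ gives 1 − 0.4 = 0.6
(~A & A) = min(0.6, 0.4) = 0.4
(A & A) = min(0.4, 0.4) = 0.4
~A: Łukasiewicz ¬ gives 1 − 0.4 = 0.6
(~A & A) = min(0.6, 0.4) = 0.4
(A -> (~A & A)): min(1, 1 − 0.4 + 0.4) = 1
((A -> (~A & A)) -> A): min(1, 1 − 1 + 0.4) = 0.4
((A & A) | ((A -> (~A & A)) -> A)) = max(0.4, 0.4) = 0.4
((~A & A) -> ((A & A) | ((A -> (~A & A)) -> A))): min(1, 1 − 0.4 + 0.4) = 1
(~~A & ((~A & A) -> ((A & A) | ((A -> (~A & A)) -> A)))) = min(0.4, 1) = 0.4
(B & A) = min(0.9, 0.4) = 0.4
((B & A) | B) = max(0.4, 0.9) = 0.9
~((B & A) | B): Łukasiewicz ¬ gives 1 − 0.9 = 0.1
(A -> B): min(1, 1 − 0.4 + 0.9) = 1
(~((B & A) | B) -> (A -> B)): min(1, 1 − 0.1 + 1) = 1
(A & B) = min(0.4, 0.9) = 0.4
((~((B & A) | B) -> (A -> B)) -> (A & B)): min(1, 1 − 1 + 0.4) = 0.4
((~~A & ((~A & A) -> ((A & A) | ((A -> (~A & A)) -> A)))) | ((~((B & A) | B) -> (A -> B)) -> (A & B))) = max(0.4, 0.4) = 0.4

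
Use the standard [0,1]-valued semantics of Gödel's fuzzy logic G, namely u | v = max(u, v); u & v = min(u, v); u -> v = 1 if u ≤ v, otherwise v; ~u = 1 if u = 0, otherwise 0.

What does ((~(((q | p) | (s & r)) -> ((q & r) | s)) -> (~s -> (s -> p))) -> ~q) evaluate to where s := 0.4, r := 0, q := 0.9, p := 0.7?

(q | p) = max(0.9, 0.7) = 0.9
(s & r) = min(0.4, 0) = 0
((q | p) | (s & r)) = max(0.9, 0) = 0.9
(q & r) = min(0.9, 0) = 0
((q & r) | s) = max(0, 0.4) = 0.4
(((q | p) | (s & r)) -> ((q & r) | s)): 0.9 > 0.4, so result = 0.4
~(((q | p) | (s & r)) -> ((q & r) | s)): Gödel ¬ of 0.4 = 0 (operand ≠ 0)
~s: Gödel ¬ of 0.4 = 0 (operand ≠ 0)
(s -> p): 0.4 ≤ 0.7, so result = 1
(~s -> (s -> p)): 0 ≤ 1, so result = 1
(~(((q | p) | (s & r)) -> ((q & r) | s)) -> (~s -> (s -> p))): 0 ≤ 1, so result = 1
~q: Gödel ¬ of 0.9 = 0 (operand ≠ 0)
((~(((q | p) | (s & r)) -> ((q & r) | s)) -> (~s -> (s -> p))) -> ~q): 1 > 0, so result = 0

0.00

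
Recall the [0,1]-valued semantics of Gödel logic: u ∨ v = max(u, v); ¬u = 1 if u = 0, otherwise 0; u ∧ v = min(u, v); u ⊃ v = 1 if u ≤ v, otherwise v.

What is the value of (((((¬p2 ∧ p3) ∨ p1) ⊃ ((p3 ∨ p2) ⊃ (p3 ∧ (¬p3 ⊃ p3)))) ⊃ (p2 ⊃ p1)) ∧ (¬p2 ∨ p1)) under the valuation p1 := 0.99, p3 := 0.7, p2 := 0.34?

¬p2: Gödel ¬ of 0.34 = 0 (operand ≠ 0)
(¬p2 ∧ p3) = min(0, 0.7) = 0
((¬p2 ∧ p3) ∨ p1) = max(0, 0.99) = 0.99
(p3 ∨ p2) = max(0.7, 0.34) = 0.7
¬p3: Gödel ¬ of 0.7 = 0 (operand ≠ 0)
(¬p3 ⊃ p3): 0 ≤ 0.7, so result = 1
(p3 ∧ (¬p3 ⊃ p3)) = min(0.7, 1) = 0.7
((p3 ∨ p2) ⊃ (p3 ∧ (¬p3 ⊃ p3))): 0.7 ≤ 0.7, so result = 1
(((¬p2 ∧ p3) ∨ p1) ⊃ ((p3 ∨ p2) ⊃ (p3 ∧ (¬p3 ⊃ p3)))): 0.99 ≤ 1, so result = 1
(p2 ⊃ p1): 0.34 ≤ 0.99, so result = 1
((((¬p2 ∧ p3) ∨ p1) ⊃ ((p3 ∨ p2) ⊃ (p3 ∧ (¬p3 ⊃ p3)))) ⊃ (p2 ⊃ p1)): 1 ≤ 1, so result = 1
¬p2: Gödel ¬ of 0.34 = 0 (operand ≠ 0)
(¬p2 ∨ p1) = max(0, 0.99) = 0.99
(((((¬p2 ∧ p3) ∨ p1) ⊃ ((p3 ∨ p2) ⊃ (p3 ∧ (¬p3 ⊃ p3)))) ⊃ (p2 ⊃ p1)) ∧ (¬p2 ∨ p1)) = min(1, 0.99) = 0.99

0.99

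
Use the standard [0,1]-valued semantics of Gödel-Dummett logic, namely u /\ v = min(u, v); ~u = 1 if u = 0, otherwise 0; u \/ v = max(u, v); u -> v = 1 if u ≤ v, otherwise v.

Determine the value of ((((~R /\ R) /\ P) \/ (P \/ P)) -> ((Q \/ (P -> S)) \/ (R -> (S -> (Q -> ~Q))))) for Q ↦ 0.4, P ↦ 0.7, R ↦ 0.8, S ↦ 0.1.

0.40

~R: Gödel ¬ of 0.8 = 0 (operand ≠ 0)
(~R /\ R) = min(0, 0.8) = 0
((~R /\ R) /\ P) = min(0, 0.7) = 0
(P \/ P) = max(0.7, 0.7) = 0.7
(((~R /\ R) /\ P) \/ (P \/ P)) = max(0, 0.7) = 0.7
(P -> S): 0.7 > 0.1, so result = 0.1
(Q \/ (P -> S)) = max(0.4, 0.1) = 0.4
~Q: Gödel ¬ of 0.4 = 0 (operand ≠ 0)
(Q -> ~Q): 0.4 > 0, so result = 0
(S -> (Q -> ~Q)): 0.1 > 0, so result = 0
(R -> (S -> (Q -> ~Q))): 0.8 > 0, so result = 0
((Q \/ (P -> S)) \/ (R -> (S -> (Q -> ~Q)))) = max(0.4, 0) = 0.4
((((~R /\ R) /\ P) \/ (P \/ P)) -> ((Q \/ (P -> S)) \/ (R -> (S -> (Q -> ~Q))))): 0.7 > 0.4, so result = 0.4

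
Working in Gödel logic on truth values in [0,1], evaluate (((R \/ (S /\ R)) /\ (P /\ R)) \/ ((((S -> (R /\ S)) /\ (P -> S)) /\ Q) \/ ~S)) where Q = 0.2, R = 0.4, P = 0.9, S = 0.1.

(S /\ R) = min(0.1, 0.4) = 0.1
(R \/ (S /\ R)) = max(0.4, 0.1) = 0.4
(P /\ R) = min(0.9, 0.4) = 0.4
((R \/ (S /\ R)) /\ (P /\ R)) = min(0.4, 0.4) = 0.4
(R /\ S) = min(0.4, 0.1) = 0.1
(S -> (R /\ S)): 0.1 ≤ 0.1, so result = 1
(P -> S): 0.9 > 0.1, so result = 0.1
((S -> (R /\ S)) /\ (P -> S)) = min(1, 0.1) = 0.1
(((S -> (R /\ S)) /\ (P -> S)) /\ Q) = min(0.1, 0.2) = 0.1
~S: Gödel ¬ of 0.1 = 0 (operand ≠ 0)
((((S -> (R /\ S)) /\ (P -> S)) /\ Q) \/ ~S) = max(0.1, 0) = 0.1
(((R \/ (S /\ R)) /\ (P /\ R)) \/ ((((S -> (R /\ S)) /\ (P -> S)) /\ Q) \/ ~S)) = max(0.4, 0.1) = 0.4

0.40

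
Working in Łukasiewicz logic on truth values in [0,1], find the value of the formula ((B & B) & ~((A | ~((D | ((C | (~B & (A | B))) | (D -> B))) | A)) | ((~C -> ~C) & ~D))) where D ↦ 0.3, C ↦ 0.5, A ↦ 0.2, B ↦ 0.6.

0.30

(B & B) = min(0.6, 0.6) = 0.6
~B: Łukasiewicz ¬ gives 1 − 0.6 = 0.4
(A | B) = max(0.2, 0.6) = 0.6
(~B & (A | B)) = min(0.4, 0.6) = 0.4
(C | (~B & (A | B))) = max(0.5, 0.4) = 0.5
(D -> B): min(1, 1 − 0.3 + 0.6) = 1
((C | (~B & (A | B))) | (D -> B)) = max(0.5, 1) = 1
(D | ((C | (~B & (A | B))) | (D -> B))) = max(0.3, 1) = 1
((D | ((C | (~B & (A | B))) | (D -> B))) | A) = max(1, 0.2) = 1
~((D | ((C | (~B & (A | B))) | (D -> B))) | A): Łukasiewicz ¬ gives 1 − 1 = 0
(A | ~((D | ((C | (~B & (A | B))) | (D -> B))) | A)) = max(0.2, 0) = 0.2
~C: Łukasiewicz ¬ gives 1 − 0.5 = 0.5
~C: Łukasiewicz ¬ gives 1 − 0.5 = 0.5
(~C -> ~C): min(1, 1 − 0.5 + 0.5) = 1
~D: Łukasiewicz ¬ gives 1 − 0.3 = 0.7
((~C -> ~C) & ~D) = min(1, 0.7) = 0.7
((A | ~((D | ((C | (~B & (A | B))) | (D -> B))) | A)) | ((~C -> ~C) & ~D)) = max(0.2, 0.7) = 0.7
~((A | ~((D | ((C | (~B & (A | B))) | (D -> B))) | A)) | ((~C -> ~C) & ~D)): Łukasiewicz ¬ gives 1 − 0.7 = 0.3
((B & B) & ~((A | ~((D | ((C | (~B & (A | B))) | (D -> B))) | A)) | ((~C -> ~C) & ~D))) = min(0.6, 0.3) = 0.3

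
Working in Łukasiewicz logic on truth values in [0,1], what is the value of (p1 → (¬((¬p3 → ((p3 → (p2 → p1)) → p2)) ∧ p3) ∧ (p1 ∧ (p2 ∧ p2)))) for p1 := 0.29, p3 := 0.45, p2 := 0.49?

1.00

¬p3: Łukasiewicz ¬ gives 1 − 0.45 = 0.55
(p2 → p1): min(1, 1 − 0.49 + 0.29) = 0.8
(p3 → (p2 → p1)): min(1, 1 − 0.45 + 0.8) = 1
((p3 → (p2 → p1)) → p2): min(1, 1 − 1 + 0.49) = 0.49
(¬p3 → ((p3 → (p2 → p1)) → p2)): min(1, 1 − 0.55 + 0.49) = 0.94
((¬p3 → ((p3 → (p2 → p1)) → p2)) ∧ p3) = min(0.94, 0.45) = 0.45
¬((¬p3 → ((p3 → (p2 → p1)) → p2)) ∧ p3): Łukasiewicz ¬ gives 1 − 0.45 = 0.55
(p2 ∧ p2) = min(0.49, 0.49) = 0.49
(p1 ∧ (p2 ∧ p2)) = min(0.29, 0.49) = 0.29
(¬((¬p3 → ((p3 → (p2 → p1)) → p2)) ∧ p3) ∧ (p1 ∧ (p2 ∧ p2))) = min(0.55, 0.29) = 0.29
(p1 → (¬((¬p3 → ((p3 → (p2 → p1)) → p2)) ∧ p3) ∧ (p1 ∧ (p2 ∧ p2)))): min(1, 1 − 0.29 + 0.29) = 1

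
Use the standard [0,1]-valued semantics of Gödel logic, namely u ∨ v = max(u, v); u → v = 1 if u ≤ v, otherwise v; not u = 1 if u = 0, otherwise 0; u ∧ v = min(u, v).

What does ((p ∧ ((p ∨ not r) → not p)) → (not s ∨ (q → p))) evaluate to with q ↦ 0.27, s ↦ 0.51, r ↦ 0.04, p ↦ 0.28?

not r: Gödel ¬ of 0.04 = 0 (operand ≠ 0)
(p ∨ not r) = max(0.28, 0) = 0.28
not p: Gödel ¬ of 0.28 = 0 (operand ≠ 0)
((p ∨ not r) → not p): 0.28 > 0, so result = 0
(p ∧ ((p ∨ not r) → not p)) = min(0.28, 0) = 0
not s: Gödel ¬ of 0.51 = 0 (operand ≠ 0)
(q → p): 0.27 ≤ 0.28, so result = 1
(not s ∨ (q → p)) = max(0, 1) = 1
((p ∧ ((p ∨ not r) → not p)) → (not s ∨ (q → p))): 0 ≤ 1, so result = 1

1.00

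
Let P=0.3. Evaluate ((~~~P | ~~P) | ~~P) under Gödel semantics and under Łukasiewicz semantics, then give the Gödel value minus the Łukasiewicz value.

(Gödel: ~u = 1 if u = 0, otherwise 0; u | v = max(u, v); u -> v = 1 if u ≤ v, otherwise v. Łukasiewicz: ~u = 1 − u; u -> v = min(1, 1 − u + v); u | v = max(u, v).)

Gödel evaluation:
  ~P: Gödel ¬ of 0.3 = 0 (operand ≠ 0)
  ~~P: Gödel ¬ of 0 = 1 (operand is 0)
  ~~~P: Gödel ¬ of 1 = 0 (operand ≠ 0)
  ~P: Gödel ¬ of 0.3 = 0 (operand ≠ 0)
  ~~P: Gödel ¬ of 0 = 1 (operand is 0)
  (~~~P | ~~P) = max(0, 1) = 1
  ~P: Gödel ¬ of 0.3 = 0 (operand ≠ 0)
  ~~P: Gödel ¬ of 0 = 1 (operand is 0)
  ((~~~P | ~~P) | ~~P) = max(1, 1) = 1
  Gödel value = 1
Łukasiewicz evaluation:
  ~P: Łukasiewicz ¬ gives 1 − 0.3 = 0.7
  ~~P: Łukasiewicz ¬ gives 1 − 0.7 = 0.3
  ~~~P: Łukasiewicz ¬ gives 1 − 0.3 = 0.7
  ~P: Łukasiewicz ¬ gives 1 − 0.3 = 0.7
  ~~P: Łukasiewicz ¬ gives 1 − 0.7 = 0.3
  (~~~P | ~~P) = max(0.7, 0.3) = 0.7
  ~P: Łukasiewicz ¬ gives 1 − 0.3 = 0.7
  ~~P: Łukasiewicz ¬ gives 1 − 0.7 = 0.3
  ((~~~P | ~~P) | ~~P) = max(0.7, 0.3) = 0.7
  Łukasiewicz value = 0.7
Difference: 1 − 0.7 = 0.30

0.30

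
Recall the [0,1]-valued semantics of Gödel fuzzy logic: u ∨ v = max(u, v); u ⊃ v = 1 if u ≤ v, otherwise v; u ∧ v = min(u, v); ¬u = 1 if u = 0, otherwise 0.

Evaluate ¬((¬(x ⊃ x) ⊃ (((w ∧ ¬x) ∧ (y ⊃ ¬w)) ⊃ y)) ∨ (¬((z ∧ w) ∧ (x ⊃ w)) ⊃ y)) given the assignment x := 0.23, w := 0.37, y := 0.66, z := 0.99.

(x ⊃ x): 0.23 ≤ 0.23, so result = 1
¬(x ⊃ x): Gödel ¬ of 1 = 0 (operand ≠ 0)
¬x: Gödel ¬ of 0.23 = 0 (operand ≠ 0)
(w ∧ ¬x) = min(0.37, 0) = 0
¬w: Gödel ¬ of 0.37 = 0 (operand ≠ 0)
(y ⊃ ¬w): 0.66 > 0, so result = 0
((w ∧ ¬x) ∧ (y ⊃ ¬w)) = min(0, 0) = 0
(((w ∧ ¬x) ∧ (y ⊃ ¬w)) ⊃ y): 0 ≤ 0.66, so result = 1
(¬(x ⊃ x) ⊃ (((w ∧ ¬x) ∧ (y ⊃ ¬w)) ⊃ y)): 0 ≤ 1, so result = 1
(z ∧ w) = min(0.99, 0.37) = 0.37
(x ⊃ w): 0.23 ≤ 0.37, so result = 1
((z ∧ w) ∧ (x ⊃ w)) = min(0.37, 1) = 0.37
¬((z ∧ w) ∧ (x ⊃ w)): Gödel ¬ of 0.37 = 0 (operand ≠ 0)
(¬((z ∧ w) ∧ (x ⊃ w)) ⊃ y): 0 ≤ 0.66, so result = 1
((¬(x ⊃ x) ⊃ (((w ∧ ¬x) ∧ (y ⊃ ¬w)) ⊃ y)) ∨ (¬((z ∧ w) ∧ (x ⊃ w)) ⊃ y)) = max(1, 1) = 1
¬((¬(x ⊃ x) ⊃ (((w ∧ ¬x) ∧ (y ⊃ ¬w)) ⊃ y)) ∨ (¬((z ∧ w) ∧ (x ⊃ w)) ⊃ y)): Gödel ¬ of 1 = 0 (operand ≠ 0)

0.00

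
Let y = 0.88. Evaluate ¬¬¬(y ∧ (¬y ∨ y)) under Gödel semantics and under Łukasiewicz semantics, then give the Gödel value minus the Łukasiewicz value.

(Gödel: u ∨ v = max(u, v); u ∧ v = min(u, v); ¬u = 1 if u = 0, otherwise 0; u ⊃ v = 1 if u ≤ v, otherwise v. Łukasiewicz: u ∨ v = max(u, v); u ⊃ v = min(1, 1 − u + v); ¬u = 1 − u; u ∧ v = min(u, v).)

-0.12

Gödel evaluation:
  ¬y: Gödel ¬ of 0.88 = 0 (operand ≠ 0)
  (¬y ∨ y) = max(0, 0.88) = 0.88
  (y ∧ (¬y ∨ y)) = min(0.88, 0.88) = 0.88
  ¬(y ∧ (¬y ∨ y)): Gödel ¬ of 0.88 = 0 (operand ≠ 0)
  ¬¬(y ∧ (¬y ∨ y)): Gödel ¬ of 0 = 1 (operand is 0)
  ¬¬¬(y ∧ (¬y ∨ y)): Gödel ¬ of 1 = 0 (operand ≠ 0)
  Gödel value = 0
Łukasiewicz evaluation:
  ¬y: Łukasiewicz ¬ gives 1 − 0.88 = 0.12
  (¬y ∨ y) = max(0.12, 0.88) = 0.88
  (y ∧ (¬y ∨ y)) = min(0.88, 0.88) = 0.88
  ¬(y ∧ (¬y ∨ y)): Łukasiewicz ¬ gives 1 − 0.88 = 0.12
  ¬¬(y ∧ (¬y ∨ y)): Łukasiewicz ¬ gives 1 − 0.12 = 0.88
  ¬¬¬(y ∧ (¬y ∨ y)): Łukasiewicz ¬ gives 1 − 0.88 = 0.12
  Łukasiewicz value = 0.12
Difference: 0 − 0.12 = -0.12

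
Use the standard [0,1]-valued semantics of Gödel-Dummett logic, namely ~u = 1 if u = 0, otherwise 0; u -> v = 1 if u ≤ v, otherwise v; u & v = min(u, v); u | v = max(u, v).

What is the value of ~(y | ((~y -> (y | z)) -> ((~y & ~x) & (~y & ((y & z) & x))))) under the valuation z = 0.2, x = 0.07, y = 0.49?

~y: Gödel ¬ of 0.49 = 0 (operand ≠ 0)
(y | z) = max(0.49, 0.2) = 0.49
(~y -> (y | z)): 0 ≤ 0.49, so result = 1
~y: Gödel ¬ of 0.49 = 0 (operand ≠ 0)
~x: Gödel ¬ of 0.07 = 0 (operand ≠ 0)
(~y & ~x) = min(0, 0) = 0
~y: Gödel ¬ of 0.49 = 0 (operand ≠ 0)
(y & z) = min(0.49, 0.2) = 0.2
((y & z) & x) = min(0.2, 0.07) = 0.07
(~y & ((y & z) & x)) = min(0, 0.07) = 0
((~y & ~x) & (~y & ((y & z) & x))) = min(0, 0) = 0
((~y -> (y | z)) -> ((~y & ~x) & (~y & ((y & z) & x)))): 1 > 0, so result = 0
(y | ((~y -> (y | z)) -> ((~y & ~x) & (~y & ((y & z) & x))))) = max(0.49, 0) = 0.49
~(y | ((~y -> (y | z)) -> ((~y & ~x) & (~y & ((y & z) & x))))): Gödel ¬ of 0.49 = 0 (operand ≠ 0)

0.00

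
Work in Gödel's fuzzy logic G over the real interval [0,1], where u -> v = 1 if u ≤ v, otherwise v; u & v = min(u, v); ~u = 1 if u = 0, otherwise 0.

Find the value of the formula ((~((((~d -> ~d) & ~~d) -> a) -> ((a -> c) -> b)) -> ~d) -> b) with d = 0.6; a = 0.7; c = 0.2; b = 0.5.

0.50

~d: Gödel ¬ of 0.6 = 0 (operand ≠ 0)
~d: Gödel ¬ of 0.6 = 0 (operand ≠ 0)
(~d -> ~d): 0 ≤ 0, so result = 1
~d: Gödel ¬ of 0.6 = 0 (operand ≠ 0)
~~d: Gödel ¬ of 0 = 1 (operand is 0)
((~d -> ~d) & ~~d) = min(1, 1) = 1
(((~d -> ~d) & ~~d) -> a): 1 > 0.7, so result = 0.7
(a -> c): 0.7 > 0.2, so result = 0.2
((a -> c) -> b): 0.2 ≤ 0.5, so result = 1
((((~d -> ~d) & ~~d) -> a) -> ((a -> c) -> b)): 0.7 ≤ 1, so result = 1
~((((~d -> ~d) & ~~d) -> a) -> ((a -> c) -> b)): Gödel ¬ of 1 = 0 (operand ≠ 0)
~d: Gödel ¬ of 0.6 = 0 (operand ≠ 0)
(~((((~d -> ~d) & ~~d) -> a) -> ((a -> c) -> b)) -> ~d): 0 ≤ 0, so result = 1
((~((((~d -> ~d) & ~~d) -> a) -> ((a -> c) -> b)) -> ~d) -> b): 1 > 0.5, so result = 0.5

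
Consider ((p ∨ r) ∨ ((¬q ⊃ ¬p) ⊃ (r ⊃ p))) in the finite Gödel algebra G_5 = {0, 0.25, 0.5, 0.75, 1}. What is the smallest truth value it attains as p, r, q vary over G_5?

0.25

The minimum is attained at p = 0, r = 0.25, q = 0:
  (p ∨ r) = max(0, 0.25) = 0.25
  ¬q: Gödel ¬ of 0 = 1 (operand is 0)
  ¬p: Gödel ¬ of 0 = 1 (operand is 0)
  (¬q ⊃ ¬p): 1 ≤ 1, so result = 1
  (r ⊃ p): 0.25 > 0, so result = 0
  ((¬q ⊃ ¬p) ⊃ (r ⊃ p)): 1 > 0, so result = 0
  ((p ∨ r) ∨ ((¬q ⊃ ¬p) ⊃ (r ⊃ p))) = max(0.25, 0) = 0.25
Checking all 125 assignments confirms none give a value below 0.25.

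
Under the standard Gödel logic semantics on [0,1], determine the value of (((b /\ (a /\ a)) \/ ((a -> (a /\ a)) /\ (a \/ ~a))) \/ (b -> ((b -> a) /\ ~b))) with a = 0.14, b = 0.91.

(a /\ a) = min(0.14, 0.14) = 0.14
(b /\ (a /\ a)) = min(0.91, 0.14) = 0.14
(a /\ a) = min(0.14, 0.14) = 0.14
(a -> (a /\ a)): 0.14 ≤ 0.14, so result = 1
~a: Gödel ¬ of 0.14 = 0 (operand ≠ 0)
(a \/ ~a) = max(0.14, 0) = 0.14
((a -> (a /\ a)) /\ (a \/ ~a)) = min(1, 0.14) = 0.14
((b /\ (a /\ a)) \/ ((a -> (a /\ a)) /\ (a \/ ~a))) = max(0.14, 0.14) = 0.14
(b -> a): 0.91 > 0.14, so result = 0.14
~b: Gödel ¬ of 0.91 = 0 (operand ≠ 0)
((b -> a) /\ ~b) = min(0.14, 0) = 0
(b -> ((b -> a) /\ ~b)): 0.91 > 0, so result = 0
(((b /\ (a /\ a)) \/ ((a -> (a /\ a)) /\ (a \/ ~a))) \/ (b -> ((b -> a) /\ ~b))) = max(0.14, 0) = 0.14

0.14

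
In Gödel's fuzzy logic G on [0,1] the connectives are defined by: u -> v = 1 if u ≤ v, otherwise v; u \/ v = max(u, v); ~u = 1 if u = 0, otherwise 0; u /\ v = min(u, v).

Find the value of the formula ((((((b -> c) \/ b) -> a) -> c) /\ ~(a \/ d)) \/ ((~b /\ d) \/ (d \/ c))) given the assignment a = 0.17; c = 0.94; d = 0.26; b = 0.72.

0.94

(b -> c): 0.72 ≤ 0.94, so result = 1
((b -> c) \/ b) = max(1, 0.72) = 1
(((b -> c) \/ b) -> a): 1 > 0.17, so result = 0.17
((((b -> c) \/ b) -> a) -> c): 0.17 ≤ 0.94, so result = 1
(a \/ d) = max(0.17, 0.26) = 0.26
~(a \/ d): Gödel ¬ of 0.26 = 0 (operand ≠ 0)
(((((b -> c) \/ b) -> a) -> c) /\ ~(a \/ d)) = min(1, 0) = 0
~b: Gödel ¬ of 0.72 = 0 (operand ≠ 0)
(~b /\ d) = min(0, 0.26) = 0
(d \/ c) = max(0.26, 0.94) = 0.94
((~b /\ d) \/ (d \/ c)) = max(0, 0.94) = 0.94
((((((b -> c) \/ b) -> a) -> c) /\ ~(a \/ d)) \/ ((~b /\ d) \/ (d \/ c))) = max(0, 0.94) = 0.94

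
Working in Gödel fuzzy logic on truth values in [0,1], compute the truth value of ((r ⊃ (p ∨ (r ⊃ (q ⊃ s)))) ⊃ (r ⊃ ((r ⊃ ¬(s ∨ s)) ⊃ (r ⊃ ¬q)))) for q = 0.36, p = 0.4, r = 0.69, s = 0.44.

1.00

(q ⊃ s): 0.36 ≤ 0.44, so result = 1
(r ⊃ (q ⊃ s)): 0.69 ≤ 1, so result = 1
(p ∨ (r ⊃ (q ⊃ s))) = max(0.4, 1) = 1
(r ⊃ (p ∨ (r ⊃ (q ⊃ s)))): 0.69 ≤ 1, so result = 1
(s ∨ s) = max(0.44, 0.44) = 0.44
¬(s ∨ s): Gödel ¬ of 0.44 = 0 (operand ≠ 0)
(r ⊃ ¬(s ∨ s)): 0.69 > 0, so result = 0
¬q: Gödel ¬ of 0.36 = 0 (operand ≠ 0)
(r ⊃ ¬q): 0.69 > 0, so result = 0
((r ⊃ ¬(s ∨ s)) ⊃ (r ⊃ ¬q)): 0 ≤ 0, so result = 1
(r ⊃ ((r ⊃ ¬(s ∨ s)) ⊃ (r ⊃ ¬q))): 0.69 ≤ 1, so result = 1
((r ⊃ (p ∨ (r ⊃ (q ⊃ s)))) ⊃ (r ⊃ ((r ⊃ ¬(s ∨ s)) ⊃ (r ⊃ ¬q)))): 1 ≤ 1, so result = 1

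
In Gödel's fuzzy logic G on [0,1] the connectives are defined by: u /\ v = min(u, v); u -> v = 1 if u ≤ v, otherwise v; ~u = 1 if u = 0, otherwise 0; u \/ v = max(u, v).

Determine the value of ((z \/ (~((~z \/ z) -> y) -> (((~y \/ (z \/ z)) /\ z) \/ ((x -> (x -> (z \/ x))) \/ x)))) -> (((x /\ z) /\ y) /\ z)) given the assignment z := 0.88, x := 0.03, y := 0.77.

~z: Gödel ¬ of 0.88 = 0 (operand ≠ 0)
(~z \/ z) = max(0, 0.88) = 0.88
((~z \/ z) -> y): 0.88 > 0.77, so result = 0.77
~((~z \/ z) -> y): Gödel ¬ of 0.77 = 0 (operand ≠ 0)
~y: Gödel ¬ of 0.77 = 0 (operand ≠ 0)
(z \/ z) = max(0.88, 0.88) = 0.88
(~y \/ (z \/ z)) = max(0, 0.88) = 0.88
((~y \/ (z \/ z)) /\ z) = min(0.88, 0.88) = 0.88
(z \/ x) = max(0.88, 0.03) = 0.88
(x -> (z \/ x)): 0.03 ≤ 0.88, so result = 1
(x -> (x -> (z \/ x))): 0.03 ≤ 1, so result = 1
((x -> (x -> (z \/ x))) \/ x) = max(1, 0.03) = 1
(((~y \/ (z \/ z)) /\ z) \/ ((x -> (x -> (z \/ x))) \/ x)) = max(0.88, 1) = 1
(~((~z \/ z) -> y) -> (((~y \/ (z \/ z)) /\ z) \/ ((x -> (x -> (z \/ x))) \/ x))): 0 ≤ 1, so result = 1
(z \/ (~((~z \/ z) -> y) -> (((~y \/ (z \/ z)) /\ z) \/ ((x -> (x -> (z \/ x))) \/ x)))) = max(0.88, 1) = 1
(x /\ z) = min(0.03, 0.88) = 0.03
((x /\ z) /\ y) = min(0.03, 0.77) = 0.03
(((x /\ z) /\ y) /\ z) = min(0.03, 0.88) = 0.03
((z \/ (~((~z \/ z) -> y) -> (((~y \/ (z \/ z)) /\ z) \/ ((x -> (x -> (z \/ x))) \/ x)))) -> (((x /\ z) /\ y) /\ z)): 1 > 0.03, so result = 0.03

0.03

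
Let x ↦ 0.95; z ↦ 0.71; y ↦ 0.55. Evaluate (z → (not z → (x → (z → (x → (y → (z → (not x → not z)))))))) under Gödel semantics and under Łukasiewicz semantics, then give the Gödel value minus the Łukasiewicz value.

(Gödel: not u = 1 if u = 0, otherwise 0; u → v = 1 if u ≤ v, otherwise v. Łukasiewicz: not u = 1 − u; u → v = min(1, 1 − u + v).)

Gödel evaluation:
  not z: Gödel ¬ of 0.71 = 0 (operand ≠ 0)
  not x: Gödel ¬ of 0.95 = 0 (operand ≠ 0)
  not z: Gödel ¬ of 0.71 = 0 (operand ≠ 0)
  (not x → not z): 0 ≤ 0, so result = 1
  (z → (not x → not z)): 0.71 ≤ 1, so result = 1
  (y → (z → (not x → not z))): 0.55 ≤ 1, so result = 1
  (x → (y → (z → (not x → not z)))): 0.95 ≤ 1, so result = 1
  (z → (x → (y → (z → (not x → not z))))): 0.71 ≤ 1, so result = 1
  (x → (z → (x → (y → (z → (not x → not z)))))): 0.95 ≤ 1, so result = 1
  (not z → (x → (z → (x → (y → (z → (not x → not z))))))): 0 ≤ 1, so result = 1
  (z → (not z → (x → (z → (x → (y → (z → (not x → not z)))))))): 0.71 ≤ 1, so result = 1
  Gödel value = 1
Łukasiewicz evaluation:
  not z: Łukasiewicz ¬ gives 1 − 0.71 = 0.29
  not x: Łukasiewicz ¬ gives 1 − 0.95 = 0.05
  not z: Łukasiewicz ¬ gives 1 − 0.71 = 0.29
  (not x → not z): min(1, 1 − 0.05 + 0.29) = 1
  (z → (not x → not z)): min(1, 1 − 0.71 + 1) = 1
  (y → (z → (not x → not z))): min(1, 1 − 0.55 + 1) = 1
  (x → (y → (z → (not x → not z)))): min(1, 1 − 0.95 + 1) = 1
  (z → (x → (y → (z → (not x → not z))))): min(1, 1 − 0.71 + 1) = 1
  (x → (z → (x → (y → (z → (not x → not z)))))): min(1, 1 − 0.95 + 1) = 1
  (not z → (x → (z → (x → (y → (z → (not x → not z))))))): min(1, 1 − 0.29 + 1) = 1
  (z → (not z → (x → (z → (x → (y → (z → (not x → not z)))))))): min(1, 1 − 0.71 + 1) = 1
  Łukasiewicz value = 1
Difference: 1 − 1 = 0.00

0.00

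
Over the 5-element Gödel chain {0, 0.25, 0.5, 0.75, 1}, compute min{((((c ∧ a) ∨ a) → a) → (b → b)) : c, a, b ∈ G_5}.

1.00

Every assignment gives 1. For instance at c = 0, a = 0, b = 0:
  (c ∧ a) = min(0, 0) = 0
  ((c ∧ a) ∨ a) = max(0, 0) = 0
  (((c ∧ a) ∨ a) → a): 0 ≤ 0, so result = 1
  (b → b): 0 ≤ 0, so result = 1
  ((((c ∧ a) ∨ a) → a) → (b → b)): 1 ≤ 1, so result = 1
All 125 assignments give value 1 — the formula is a G_5-tautology.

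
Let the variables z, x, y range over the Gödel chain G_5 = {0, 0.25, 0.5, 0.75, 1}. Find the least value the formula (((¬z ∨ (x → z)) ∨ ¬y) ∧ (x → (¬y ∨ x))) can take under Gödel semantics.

The minimum is attained at z = 0.25, x = 0.5, y = 0.25:
  ¬z: Gödel ¬ of 0.25 = 0 (operand ≠ 0)
  (x → z): 0.5 > 0.25, so result = 0.25
  (¬z ∨ (x → z)) = max(0, 0.25) = 0.25
  ¬y: Gödel ¬ of 0.25 = 0 (operand ≠ 0)
  ((¬z ∨ (x → z)) ∨ ¬y) = max(0.25, 0) = 0.25
  ¬y: Gödel ¬ of 0.25 = 0 (operand ≠ 0)
  (¬y ∨ x) = max(0, 0.5) = 0.5
  (x → (¬y ∨ x)): 0.5 ≤ 0.5, so result = 1
  (((¬z ∨ (x → z)) ∨ ¬y) ∧ (x → (¬y ∨ x))) = min(0.25, 1) = 0.25
Checking all 125 assignments confirms none give a value below 0.25.

0.25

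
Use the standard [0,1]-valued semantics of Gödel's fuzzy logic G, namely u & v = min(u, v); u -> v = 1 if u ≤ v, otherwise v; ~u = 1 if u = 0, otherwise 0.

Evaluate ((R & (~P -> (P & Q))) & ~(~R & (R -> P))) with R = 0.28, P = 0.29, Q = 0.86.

~P: Gödel ¬ of 0.29 = 0 (operand ≠ 0)
(P & Q) = min(0.29, 0.86) = 0.29
(~P -> (P & Q)): 0 ≤ 0.29, so result = 1
(R & (~P -> (P & Q))) = min(0.28, 1) = 0.28
~R: Gödel ¬ of 0.28 = 0 (operand ≠ 0)
(R -> P): 0.28 ≤ 0.29, so result = 1
(~R & (R -> P)) = min(0, 1) = 0
~(~R & (R -> P)): Gödel ¬ of 0 = 1 (operand is 0)
((R & (~P -> (P & Q))) & ~(~R & (R -> P))) = min(0.28, 1) = 0.28

0.28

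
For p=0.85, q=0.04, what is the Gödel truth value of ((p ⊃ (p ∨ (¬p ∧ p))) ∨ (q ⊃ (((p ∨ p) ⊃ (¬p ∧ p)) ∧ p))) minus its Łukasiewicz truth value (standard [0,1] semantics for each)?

0.00

Gödel evaluation:
  ¬p: Gödel ¬ of 0.85 = 0 (operand ≠ 0)
  (¬p ∧ p) = min(0, 0.85) = 0
  (p ∨ (¬p ∧ p)) = max(0.85, 0) = 0.85
  (p ⊃ (p ∨ (¬p ∧ p))): 0.85 ≤ 0.85, so result = 1
  (p ∨ p) = max(0.85, 0.85) = 0.85
  ¬p: Gödel ¬ of 0.85 = 0 (operand ≠ 0)
  (¬p ∧ p) = min(0, 0.85) = 0
  ((p ∨ p) ⊃ (¬p ∧ p)): 0.85 > 0, so result = 0
  (((p ∨ p) ⊃ (¬p ∧ p)) ∧ p) = min(0, 0.85) = 0
  (q ⊃ (((p ∨ p) ⊃ (¬p ∧ p)) ∧ p)): 0.04 > 0, so result = 0
  ((p ⊃ (p ∨ (¬p ∧ p))) ∨ (q ⊃ (((p ∨ p) ⊃ (¬p ∧ p)) ∧ p))) = max(1, 0) = 1
  Gödel value = 1
Łukasiewicz evaluation:
  ¬p: Łukasiewicz ¬ gives 1 − 0.85 = 0.15
  (¬p ∧ p) = min(0.15, 0.85) = 0.15
  (p ∨ (¬p ∧ p)) = max(0.85, 0.15) = 0.85
  (p ⊃ (p ∨ (¬p ∧ p))): min(1, 1 − 0.85 + 0.85) = 1
  (p ∨ p) = max(0.85, 0.85) = 0.85
  ¬p: Łukasiewicz ¬ gives 1 − 0.85 = 0.15
  (¬p ∧ p) = min(0.15, 0.85) = 0.15
  ((p ∨ p) ⊃ (¬p ∧ p)): min(1, 1 − 0.85 + 0.15) = 0.3
  (((p ∨ p) ⊃ (¬p ∧ p)) ∧ p) = min(0.3, 0.85) = 0.3
  (q ⊃ (((p ∨ p) ⊃ (¬p ∧ p)) ∧ p)): min(1, 1 − 0.04 + 0.3) = 1
  ((p ⊃ (p ∨ (¬p ∧ p))) ∨ (q ⊃ (((p ∨ p) ⊃ (¬p ∧ p)) ∧ p))) = max(1, 1) = 1
  Łukasiewicz value = 1
Difference: 1 − 1 = 0.00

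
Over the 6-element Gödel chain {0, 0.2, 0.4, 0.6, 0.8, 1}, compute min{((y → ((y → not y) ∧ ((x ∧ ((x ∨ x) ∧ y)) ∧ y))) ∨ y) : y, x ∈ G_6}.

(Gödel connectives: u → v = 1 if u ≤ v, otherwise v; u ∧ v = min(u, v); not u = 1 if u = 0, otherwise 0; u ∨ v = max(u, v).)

The minimum is attained at y = 0.2, x = 0:
  not y: Gödel ¬ of 0.2 = 0 (operand ≠ 0)
  (y → not y): 0.2 > 0, so result = 0
  (x ∨ x) = max(0, 0) = 0
  ((x ∨ x) ∧ y) = min(0, 0.2) = 0
  (x ∧ ((x ∨ x) ∧ y)) = min(0, 0) = 0
  ((x ∧ ((x ∨ x) ∧ y)) ∧ y) = min(0, 0.2) = 0
  ((y → not y) ∧ ((x ∧ ((x ∨ x) ∧ y)) ∧ y)) = min(0, 0) = 0
  (y → ((y → not y) ∧ ((x ∧ ((x ∨ x) ∧ y)) ∧ y))): 0.2 > 0, so result = 0
  ((y → ((y → not y) ∧ ((x ∧ ((x ∨ x) ∧ y)) ∧ y))) ∨ y) = max(0, 0.2) = 0.2
Checking all 36 assignments confirms none give a value below 0.20.

0.20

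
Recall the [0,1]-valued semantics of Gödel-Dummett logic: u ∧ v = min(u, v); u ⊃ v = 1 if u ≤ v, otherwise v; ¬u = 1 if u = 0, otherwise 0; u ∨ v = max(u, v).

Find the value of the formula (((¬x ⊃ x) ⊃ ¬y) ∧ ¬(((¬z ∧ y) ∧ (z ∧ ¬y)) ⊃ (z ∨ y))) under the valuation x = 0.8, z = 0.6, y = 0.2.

0.00

¬x: Gödel ¬ of 0.8 = 0 (operand ≠ 0)
(¬x ⊃ x): 0 ≤ 0.8, so result = 1
¬y: Gödel ¬ of 0.2 = 0 (operand ≠ 0)
((¬x ⊃ x) ⊃ ¬y): 1 > 0, so result = 0
¬z: Gödel ¬ of 0.6 = 0 (operand ≠ 0)
(¬z ∧ y) = min(0, 0.2) = 0
¬y: Gödel ¬ of 0.2 = 0 (operand ≠ 0)
(z ∧ ¬y) = min(0.6, 0) = 0
((¬z ∧ y) ∧ (z ∧ ¬y)) = min(0, 0) = 0
(z ∨ y) = max(0.6, 0.2) = 0.6
(((¬z ∧ y) ∧ (z ∧ ¬y)) ⊃ (z ∨ y)): 0 ≤ 0.6, so result = 1
¬(((¬z ∧ y) ∧ (z ∧ ¬y)) ⊃ (z ∨ y)): Gödel ¬ of 1 = 0 (operand ≠ 0)
(((¬x ⊃ x) ⊃ ¬y) ∧ ¬(((¬z ∧ y) ∧ (z ∧ ¬y)) ⊃ (z ∨ y))) = min(0, 0) = 0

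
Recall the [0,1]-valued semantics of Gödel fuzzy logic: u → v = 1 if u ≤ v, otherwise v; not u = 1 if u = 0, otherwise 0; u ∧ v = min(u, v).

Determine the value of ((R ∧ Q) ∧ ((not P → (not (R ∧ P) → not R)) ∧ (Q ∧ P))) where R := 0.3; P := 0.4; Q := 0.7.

(R ∧ Q) = min(0.3, 0.7) = 0.3
not P: Gödel ¬ of 0.4 = 0 (operand ≠ 0)
(R ∧ P) = min(0.3, 0.4) = 0.3
not (R ∧ P): Gödel ¬ of 0.3 = 0 (operand ≠ 0)
not R: Gödel ¬ of 0.3 = 0 (operand ≠ 0)
(not (R ∧ P) → not R): 0 ≤ 0, so result = 1
(not P → (not (R ∧ P) → not R)): 0 ≤ 1, so result = 1
(Q ∧ P) = min(0.7, 0.4) = 0.4
((not P → (not (R ∧ P) → not R)) ∧ (Q ∧ P)) = min(1, 0.4) = 0.4
((R ∧ Q) ∧ ((not P → (not (R ∧ P) → not R)) ∧ (Q ∧ P))) = min(0.3, 0.4) = 0.3

0.30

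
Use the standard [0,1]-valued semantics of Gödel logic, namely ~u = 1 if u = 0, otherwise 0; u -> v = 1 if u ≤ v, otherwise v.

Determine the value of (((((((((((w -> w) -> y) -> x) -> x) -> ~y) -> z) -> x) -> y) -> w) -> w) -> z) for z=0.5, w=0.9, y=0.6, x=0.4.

(w -> w): 0.9 ≤ 0.9, so result = 1
((w -> w) -> y): 1 > 0.6, so result = 0.6
(((w -> w) -> y) -> x): 0.6 > 0.4, so result = 0.4
((((w -> w) -> y) -> x) -> x): 0.4 ≤ 0.4, so result = 1
~y: Gödel ¬ of 0.6 = 0 (operand ≠ 0)
(((((w -> w) -> y) -> x) -> x) -> ~y): 1 > 0, so result = 0
((((((w -> w) -> y) -> x) -> x) -> ~y) -> z): 0 ≤ 0.5, so result = 1
(((((((w -> w) -> y) -> x) -> x) -> ~y) -> z) -> x): 1 > 0.4, so result = 0.4
((((((((w -> w) -> y) -> x) -> x) -> ~y) -> z) -> x) -> y): 0.4 ≤ 0.6, so result = 1
(((((((((w -> w) -> y) -> x) -> x) -> ~y) -> z) -> x) -> y) -> w): 1 > 0.9, so result = 0.9
((((((((((w -> w) -> y) -> x) -> x) -> ~y) -> z) -> x) -> y) -> w) -> w): 0.9 ≤ 0.9, so result = 1
(((((((((((w -> w) -> y) -> x) -> x) -> ~y) -> z) -> x) -> y) -> w) -> w) -> z): 1 > 0.5, so result = 0.5

0.50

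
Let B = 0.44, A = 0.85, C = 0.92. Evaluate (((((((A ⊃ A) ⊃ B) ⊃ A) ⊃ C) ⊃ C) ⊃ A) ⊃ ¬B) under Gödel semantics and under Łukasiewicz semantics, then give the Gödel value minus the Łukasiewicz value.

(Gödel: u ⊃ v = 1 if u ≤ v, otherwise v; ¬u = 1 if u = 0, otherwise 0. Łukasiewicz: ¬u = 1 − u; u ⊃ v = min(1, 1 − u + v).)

-0.71

Gödel evaluation:
  (A ⊃ A): 0.85 ≤ 0.85, so result = 1
  ((A ⊃ A) ⊃ B): 1 > 0.44, so result = 0.44
  (((A ⊃ A) ⊃ B) ⊃ A): 0.44 ≤ 0.85, so result = 1
  ((((A ⊃ A) ⊃ B) ⊃ A) ⊃ C): 1 > 0.92, so result = 0.92
  (((((A ⊃ A) ⊃ B) ⊃ A) ⊃ C) ⊃ C): 0.92 ≤ 0.92, so result = 1
  ((((((A ⊃ A) ⊃ B) ⊃ A) ⊃ C) ⊃ C) ⊃ A): 1 > 0.85, so result = 0.85
  ¬B: Gödel ¬ of 0.44 = 0 (operand ≠ 0)
  (((((((A ⊃ A) ⊃ B) ⊃ A) ⊃ C) ⊃ C) ⊃ A) ⊃ ¬B): 0.85 > 0, so result = 0
  Gödel value = 0
Łukasiewicz evaluation:
  (A ⊃ A): min(1, 1 − 0.85 + 0.85) = 1
  ((A ⊃ A) ⊃ B): min(1, 1 − 1 + 0.44) = 0.44
  (((A ⊃ A) ⊃ B) ⊃ A): min(1, 1 − 0.44 + 0.85) = 1
  ((((A ⊃ A) ⊃ B) ⊃ A) ⊃ C): min(1, 1 − 1 + 0.92) = 0.92
  (((((A ⊃ A) ⊃ B) ⊃ A) ⊃ C) ⊃ C): min(1, 1 − 0.92 + 0.92) = 1
  ((((((A ⊃ A) ⊃ B) ⊃ A) ⊃ C) ⊃ C) ⊃ A): min(1, 1 − 1 + 0.85) = 0.85
  ¬B: Łukasiewicz ¬ gives 1 − 0.44 = 0.56
  (((((((A ⊃ A) ⊃ B) ⊃ A) ⊃ C) ⊃ C) ⊃ A) ⊃ ¬B): min(1, 1 − 0.85 + 0.56) = 0.71
  Łukasiewicz value = 0.71
Difference: 0 − 0.71 = -0.71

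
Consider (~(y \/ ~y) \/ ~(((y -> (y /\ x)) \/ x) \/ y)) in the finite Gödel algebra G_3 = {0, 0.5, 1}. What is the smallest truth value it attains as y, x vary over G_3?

0.00

The minimum is attained at y = 0, x = 0:
  ~y: Gödel ¬ of 0 = 1 (operand is 0)
  (y \/ ~y) = max(0, 1) = 1
  ~(y \/ ~y): Gödel ¬ of 1 = 0 (operand ≠ 0)
  (y /\ x) = min(0, 0) = 0
  (y -> (y /\ x)): 0 ≤ 0, so result = 1
  ((y -> (y /\ x)) \/ x) = max(1, 0) = 1
  (((y -> (y /\ x)) \/ x) \/ y) = max(1, 0) = 1
  ~(((y -> (y /\ x)) \/ x) \/ y): Gödel ¬ of 1 = 0 (operand ≠ 0)
  (~(y \/ ~y) \/ ~(((y -> (y /\ x)) \/ x) \/ y)) = max(0, 0) = 0
Checking all 9 assignments confirms none give a value below 0.00.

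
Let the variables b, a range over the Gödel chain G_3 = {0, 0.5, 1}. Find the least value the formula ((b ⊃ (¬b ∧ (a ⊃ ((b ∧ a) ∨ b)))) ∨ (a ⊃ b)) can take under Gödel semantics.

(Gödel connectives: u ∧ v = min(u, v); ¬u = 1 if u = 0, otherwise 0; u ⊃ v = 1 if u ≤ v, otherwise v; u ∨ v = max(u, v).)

The minimum is attained at b = 0.5, a = 1:
  ¬b: Gödel ¬ of 0.5 = 0 (operand ≠ 0)
  (b ∧ a) = min(0.5, 1) = 0.5
  ((b ∧ a) ∨ b) = max(0.5, 0.5) = 0.5
  (a ⊃ ((b ∧ a) ∨ b)): 1 > 0.5, so result = 0.5
  (¬b ∧ (a ⊃ ((b ∧ a) ∨ b))) = min(0, 0.5) = 0
  (b ⊃ (¬b ∧ (a ⊃ ((b ∧ a) ∨ b)))): 0.5 > 0, so result = 0
  (a ⊃ b): 1 > 0.5, so result = 0.5
  ((b ⊃ (¬b ∧ (a ⊃ ((b ∧ a) ∨ b)))) ∨ (a ⊃ b)) = max(0, 0.5) = 0.5
Checking all 9 assignments confirms none give a value below 0.50.

0.50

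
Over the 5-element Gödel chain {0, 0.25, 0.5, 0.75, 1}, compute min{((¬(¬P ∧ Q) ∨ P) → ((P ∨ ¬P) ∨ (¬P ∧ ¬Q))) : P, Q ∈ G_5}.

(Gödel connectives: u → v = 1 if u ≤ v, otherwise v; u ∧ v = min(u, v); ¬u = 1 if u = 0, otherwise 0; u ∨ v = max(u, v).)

0.25

The minimum is attained at P = 0.25, Q = 0:
  ¬P: Gödel ¬ of 0.25 = 0 (operand ≠ 0)
  (¬P ∧ Q) = min(0, 0) = 0
  ¬(¬P ∧ Q): Gödel ¬ of 0 = 1 (operand is 0)
  (¬(¬P ∧ Q) ∨ P) = max(1, 0.25) = 1
  ¬P: Gödel ¬ of 0.25 = 0 (operand ≠ 0)
  (P ∨ ¬P) = max(0.25, 0) = 0.25
  ¬P: Gödel ¬ of 0.25 = 0 (operand ≠ 0)
  ¬Q: Gödel ¬ of 0 = 1 (operand is 0)
  (¬P ∧ ¬Q) = min(0, 1) = 0
  ((P ∨ ¬P) ∨ (¬P ∧ ¬Q)) = max(0.25, 0) = 0.25
  ((¬(¬P ∧ Q) ∨ P) → ((P ∨ ¬P) ∨ (¬P ∧ ¬Q))): 1 > 0.25, so result = 0.25
Checking all 25 assignments confirms none give a value below 0.25.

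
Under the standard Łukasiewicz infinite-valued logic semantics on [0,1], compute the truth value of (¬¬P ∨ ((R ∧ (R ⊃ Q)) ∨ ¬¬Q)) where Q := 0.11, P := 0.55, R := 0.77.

0.55

¬P: Łukasiewicz ¬ gives 1 − 0.55 = 0.45
¬¬P: Łukasiewicz ¬ gives 1 − 0.45 = 0.55
(R ⊃ Q): min(1, 1 − 0.77 + 0.11) = 0.34
(R ∧ (R ⊃ Q)) = min(0.77, 0.34) = 0.34
¬Q: Łukasiewicz ¬ gives 1 − 0.11 = 0.89
¬¬Q: Łukasiewicz ¬ gives 1 − 0.89 = 0.11
((R ∧ (R ⊃ Q)) ∨ ¬¬Q) = max(0.34, 0.11) = 0.34
(¬¬P ∨ ((R ∧ (R ⊃ Q)) ∨ ¬¬Q)) = max(0.55, 0.34) = 0.55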